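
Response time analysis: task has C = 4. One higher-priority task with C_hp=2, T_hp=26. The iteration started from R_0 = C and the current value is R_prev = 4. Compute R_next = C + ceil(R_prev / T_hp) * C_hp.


R_next = C + ceil(R_prev / T_hp) * C_hp
ceil(4 / 26) = ceil(0.1538) = 1
Interference = 1 * 2 = 2
R_next = 4 + 2 = 6

6


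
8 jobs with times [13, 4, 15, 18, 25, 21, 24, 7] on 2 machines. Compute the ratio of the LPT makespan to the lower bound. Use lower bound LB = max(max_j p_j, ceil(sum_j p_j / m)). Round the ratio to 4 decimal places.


LPT order: [25, 24, 21, 18, 15, 13, 7, 4]
Machine loads after assignment: [65, 62]
LPT makespan = 65
Lower bound = max(max_job, ceil(total/2)) = max(25, 64) = 64
Ratio = 65 / 64 = 1.0156

1.0156


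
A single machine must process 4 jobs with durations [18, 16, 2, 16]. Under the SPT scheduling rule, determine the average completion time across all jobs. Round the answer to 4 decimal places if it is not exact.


Sort jobs by processing time (SPT order): [2, 16, 16, 18]
Compute completion times sequentially:
  Job 1: processing = 2, completes at 2
  Job 2: processing = 16, completes at 18
  Job 3: processing = 16, completes at 34
  Job 4: processing = 18, completes at 52
Sum of completion times = 106
Average completion time = 106/4 = 26.5

26.5


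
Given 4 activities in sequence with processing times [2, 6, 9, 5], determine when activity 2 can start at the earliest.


Activity 2 starts after activities 1 through 1 complete.
Predecessor durations: [2]
ES = 2 = 2

2


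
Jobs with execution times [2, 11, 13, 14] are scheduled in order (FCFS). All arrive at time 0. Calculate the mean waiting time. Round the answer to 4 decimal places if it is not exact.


FCFS order (as given): [2, 11, 13, 14]
Waiting times:
  Job 1: wait = 0
  Job 2: wait = 2
  Job 3: wait = 13
  Job 4: wait = 26
Sum of waiting times = 41
Average waiting time = 41/4 = 10.25

10.25


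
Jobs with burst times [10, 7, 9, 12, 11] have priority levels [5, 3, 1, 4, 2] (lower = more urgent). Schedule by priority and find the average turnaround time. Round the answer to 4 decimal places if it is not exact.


Sort by priority (ascending = highest first):
Order: [(1, 9), (2, 11), (3, 7), (4, 12), (5, 10)]
Completion times:
  Priority 1, burst=9, C=9
  Priority 2, burst=11, C=20
  Priority 3, burst=7, C=27
  Priority 4, burst=12, C=39
  Priority 5, burst=10, C=49
Average turnaround = 144/5 = 28.8

28.8


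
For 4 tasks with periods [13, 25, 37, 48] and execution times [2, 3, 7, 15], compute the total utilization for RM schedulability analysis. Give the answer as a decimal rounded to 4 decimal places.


Compute individual utilizations (exact fractions):
  Task 1: C/T = 2/13 (approx. 0.1538)
  Task 2: C/T = 3/25 (approx. 0.12)
  Task 3: C/T = 7/37 (approx. 0.1892)
  Task 4: C/T = 15/48 = 5/16 (approx. 0.3125)
Total utilization U = 2/13 + 3/25 + 7/37 + 5/16 = 149213/192400
Rounded to 4 decimal places: U = 0.7755
RM (Liu & Layland) bound for 4 tasks = 0.756828; compare with U = 149213/192400 (approx. 0.775535)
bound < U <= 1, so the RM sufficient condition is not met (inconclusive; an exact test such as response-time analysis is needed).

0.7755


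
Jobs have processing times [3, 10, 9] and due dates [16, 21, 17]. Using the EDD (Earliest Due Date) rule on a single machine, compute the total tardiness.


Sort by due date (EDD order): [(3, 16), (9, 17), (10, 21)]
Compute completion times and tardiness:
  Job 1: p=3, d=16, C=3, tardiness=max(0,3-16)=0
  Job 2: p=9, d=17, C=12, tardiness=max(0,12-17)=0
  Job 3: p=10, d=21, C=22, tardiness=max(0,22-21)=1
Total tardiness = 1

1


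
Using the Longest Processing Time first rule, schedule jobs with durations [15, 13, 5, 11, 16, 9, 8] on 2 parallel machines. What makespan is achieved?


Sort jobs in decreasing order (LPT): [16, 15, 13, 11, 9, 8, 5]
Assign each job to the least loaded machine:
  Machine 1: jobs [16, 11, 9, 5], load = 41
  Machine 2: jobs [15, 13, 8], load = 36
Makespan = max load = 41

41


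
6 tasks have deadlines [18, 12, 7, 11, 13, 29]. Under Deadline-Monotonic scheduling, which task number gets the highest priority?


Sort tasks by relative deadline (ascending):
  Task 3: deadline = 7
  Task 4: deadline = 11
  Task 2: deadline = 12
  Task 5: deadline = 13
  Task 1: deadline = 18
  Task 6: deadline = 29
Priority order (highest first): [3, 4, 2, 5, 1, 6]
Highest priority task = 3

3


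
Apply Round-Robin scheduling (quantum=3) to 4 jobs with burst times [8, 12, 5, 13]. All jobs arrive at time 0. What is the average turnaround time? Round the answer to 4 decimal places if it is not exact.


Time quantum = 3
Execution trace:
  J1 runs 3 units, time = 3
  J2 runs 3 units, time = 6
  J3 runs 3 units, time = 9
  J4 runs 3 units, time = 12
  J1 runs 3 units, time = 15
  J2 runs 3 units, time = 18
  J3 runs 2 units, time = 20
  J4 runs 3 units, time = 23
  J1 runs 2 units, time = 25
  J2 runs 3 units, time = 28
  J4 runs 3 units, time = 31
  J2 runs 3 units, time = 34
  J4 runs 3 units, time = 37
  J4 runs 1 units, time = 38
Finish times: [25, 34, 20, 38]
Average turnaround = 117/4 = 29.25

29.25


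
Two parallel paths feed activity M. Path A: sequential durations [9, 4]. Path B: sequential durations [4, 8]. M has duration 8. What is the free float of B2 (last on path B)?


ES(B2) = sum of predecessors on chain B = 4
EF(B2) = ES + duration = 4 + 8 = 12
Successor of B2 is M. ES(M) = max(sum(A), sum(B)) = max(13, 12) = 13
Free float = ES(successor) - EF(current) = 13 - 12 = 1

1


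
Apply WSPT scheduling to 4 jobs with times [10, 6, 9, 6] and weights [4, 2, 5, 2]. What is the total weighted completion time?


Compute p/w ratios and sort ascending (WSPT): [(9, 5), (10, 4), (6, 2), (6, 2)]
Compute weighted completion times:
  Job (p=9,w=5): C=9, w*C=5*9=45
  Job (p=10,w=4): C=19, w*C=4*19=76
  Job (p=6,w=2): C=25, w*C=2*25=50
  Job (p=6,w=2): C=31, w*C=2*31=62
Total weighted completion time = 233

233


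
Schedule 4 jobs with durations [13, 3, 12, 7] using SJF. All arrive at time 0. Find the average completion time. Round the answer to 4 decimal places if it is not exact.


SJF order (ascending): [3, 7, 12, 13]
Completion times:
  Job 1: burst=3, C=3
  Job 2: burst=7, C=10
  Job 3: burst=12, C=22
  Job 4: burst=13, C=35
Average completion = 70/4 = 17.5

17.5


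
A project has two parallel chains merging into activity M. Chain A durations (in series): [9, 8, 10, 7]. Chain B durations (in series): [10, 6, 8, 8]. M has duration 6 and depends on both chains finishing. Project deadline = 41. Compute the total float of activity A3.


Forward pass: ES(A3) = sum of predecessors on chain A = 17
EF = ES + duration = 17 + 10 = 27
Backward pass: LF(M) = deadline = 41; LS(M) = 41 - 6 = 35
LF(A3) = LS(M) - sum(successors on chain A) = 35 - 7 = 28
LS = LF - duration = 28 - 10 = 18
Total float = LS - ES = 18 - 17 = 1

1


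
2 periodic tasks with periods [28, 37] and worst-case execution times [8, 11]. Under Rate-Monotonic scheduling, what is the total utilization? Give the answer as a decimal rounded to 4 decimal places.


Compute individual utilizations (exact fractions):
  Task 1: C/T = 8/28 = 2/7 (approx. 0.2857)
  Task 2: C/T = 11/37 (approx. 0.2973)
Total utilization U = 2/7 + 11/37 = 151/259
Rounded to 4 decimal places: U = 0.5830
RM (Liu & Layland) bound for 2 tasks = 0.828427; compare with U = 151/259 (approx. 0.583012)
U <= bound, so schedulable by RM sufficient condition.

0.5830


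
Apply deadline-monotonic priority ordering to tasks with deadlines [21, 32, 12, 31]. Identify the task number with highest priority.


Sort tasks by relative deadline (ascending):
  Task 3: deadline = 12
  Task 1: deadline = 21
  Task 4: deadline = 31
  Task 2: deadline = 32
Priority order (highest first): [3, 1, 4, 2]
Highest priority task = 3

3


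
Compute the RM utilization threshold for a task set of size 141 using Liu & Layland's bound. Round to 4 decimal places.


Compute 2^(1/141) = 1.0049280405
Subtract 1: 1.0049280405 - 1 = 0.0049280405
Multiply by n: 141 * 0.0049280405 = 0.6948537105
Round to 4 dp: 0.6949

0.6949


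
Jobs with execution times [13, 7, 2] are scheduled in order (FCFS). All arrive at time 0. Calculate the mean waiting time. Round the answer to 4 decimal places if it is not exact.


FCFS order (as given): [13, 7, 2]
Waiting times:
  Job 1: wait = 0
  Job 2: wait = 13
  Job 3: wait = 20
Sum of waiting times = 33
Average waiting time = 33/3 = 11.0

11.0


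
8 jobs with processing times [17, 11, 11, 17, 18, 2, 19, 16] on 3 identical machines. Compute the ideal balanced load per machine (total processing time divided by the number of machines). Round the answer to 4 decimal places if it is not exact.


Total processing time = 17 + 11 + 11 + 17 + 18 + 2 + 19 + 16 = 111
Number of machines = 3
Ideal balanced load = 111 / 3 = 37.0

37.0


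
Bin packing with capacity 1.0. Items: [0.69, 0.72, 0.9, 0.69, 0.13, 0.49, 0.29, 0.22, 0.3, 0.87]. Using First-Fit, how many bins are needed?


Place items sequentially using First-Fit:
  Item 0.69 -> new Bin 1
  Item 0.72 -> new Bin 2
  Item 0.9 -> new Bin 3
  Item 0.69 -> new Bin 4
  Item 0.13 -> Bin 1 (now 0.82)
  Item 0.49 -> new Bin 5
  Item 0.29 -> Bin 4 (now 0.98)
  Item 0.22 -> Bin 2 (now 0.94)
  Item 0.3 -> Bin 5 (now 0.79)
  Item 0.87 -> new Bin 6
Total bins used = 6

6


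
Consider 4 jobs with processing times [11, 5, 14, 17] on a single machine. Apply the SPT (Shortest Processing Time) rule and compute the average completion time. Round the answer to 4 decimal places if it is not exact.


Sort jobs by processing time (SPT order): [5, 11, 14, 17]
Compute completion times sequentially:
  Job 1: processing = 5, completes at 5
  Job 2: processing = 11, completes at 16
  Job 3: processing = 14, completes at 30
  Job 4: processing = 17, completes at 47
Sum of completion times = 98
Average completion time = 98/4 = 24.5

24.5


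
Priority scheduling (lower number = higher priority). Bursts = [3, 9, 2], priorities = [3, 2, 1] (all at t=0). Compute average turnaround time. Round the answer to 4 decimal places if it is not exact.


Sort by priority (ascending = highest first):
Order: [(1, 2), (2, 9), (3, 3)]
Completion times:
  Priority 1, burst=2, C=2
  Priority 2, burst=9, C=11
  Priority 3, burst=3, C=14
Average turnaround = 27/3 = 9.0

9.0


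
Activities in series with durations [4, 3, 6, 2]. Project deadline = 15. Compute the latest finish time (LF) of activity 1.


LF(activity 1) = deadline - sum of successor durations
Successors: activities 2 through 4 with durations [3, 6, 2]
Sum of successor durations = 11
LF = 15 - 11 = 4

4


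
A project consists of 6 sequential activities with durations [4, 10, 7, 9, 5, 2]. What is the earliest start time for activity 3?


Activity 3 starts after activities 1 through 2 complete.
Predecessor durations: [4, 10]
ES = 4 + 10 = 14

14


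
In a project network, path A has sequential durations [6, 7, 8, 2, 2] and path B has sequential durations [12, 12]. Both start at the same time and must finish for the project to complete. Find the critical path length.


Path A total = 6 + 7 + 8 + 2 + 2 = 25
Path B total = 12 + 12 = 24
Critical path = longest path = max(25, 24) = 25

25


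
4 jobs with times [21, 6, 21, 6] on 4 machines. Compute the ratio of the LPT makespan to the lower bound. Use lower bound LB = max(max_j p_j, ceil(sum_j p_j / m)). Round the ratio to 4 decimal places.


LPT order: [21, 21, 6, 6]
Machine loads after assignment: [21, 21, 6, 6]
LPT makespan = 21
Lower bound = max(max_job, ceil(total/4)) = max(21, 14) = 21
Ratio = 21 / 21 = 1.0

1.0


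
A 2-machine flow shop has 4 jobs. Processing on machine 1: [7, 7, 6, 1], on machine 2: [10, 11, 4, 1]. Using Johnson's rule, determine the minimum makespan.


Apply Johnson's rule:
  Group 1 (a <= b): [(4, 1, 1), (1, 7, 10), (2, 7, 11)]
  Group 2 (a > b): [(3, 6, 4)]
Optimal job order: [4, 1, 2, 3]
Schedule:
  Job 4: M1 done at 1, M2 done at 2
  Job 1: M1 done at 8, M2 done at 18
  Job 2: M1 done at 15, M2 done at 29
  Job 3: M1 done at 21, M2 done at 33
Makespan = 33

33


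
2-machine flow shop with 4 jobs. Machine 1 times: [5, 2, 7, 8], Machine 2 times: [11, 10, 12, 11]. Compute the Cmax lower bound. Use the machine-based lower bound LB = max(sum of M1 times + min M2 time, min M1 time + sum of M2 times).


LB1 = sum(M1 times) + min(M2 times) = 22 + 10 = 32
LB2 = min(M1 times) + sum(M2 times) = 2 + 44 = 46
Lower bound = max(LB1, LB2) = max(32, 46) = 46

46


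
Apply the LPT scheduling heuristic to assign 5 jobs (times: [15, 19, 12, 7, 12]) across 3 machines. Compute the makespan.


Sort jobs in decreasing order (LPT): [19, 15, 12, 12, 7]
Assign each job to the least loaded machine:
  Machine 1: jobs [19], load = 19
  Machine 2: jobs [15, 7], load = 22
  Machine 3: jobs [12, 12], load = 24
Makespan = max load = 24

24


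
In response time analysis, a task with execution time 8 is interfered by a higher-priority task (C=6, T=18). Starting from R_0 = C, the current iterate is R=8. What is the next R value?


R_next = C + ceil(R_prev / T_hp) * C_hp
ceil(8 / 18) = ceil(0.4444) = 1
Interference = 1 * 6 = 6
R_next = 8 + 6 = 14

14


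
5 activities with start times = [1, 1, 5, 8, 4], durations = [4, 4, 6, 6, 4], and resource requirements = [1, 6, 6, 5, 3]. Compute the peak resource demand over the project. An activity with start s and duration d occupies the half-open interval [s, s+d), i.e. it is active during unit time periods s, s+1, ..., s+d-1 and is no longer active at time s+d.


Each activity i is active on [start_i, start_i + duration_i).
Compute total resource usage per time slot:
  t=0: active resources = [], total = 0
  t=1: active resources = [1, 6], total = 7
  t=2: active resources = [1, 6], total = 7
  t=3: active resources = [1, 6], total = 7
  t=4: active resources = [1, 6, 3], total = 10
  t=5: active resources = [6, 3], total = 9
  t=6: active resources = [6, 3], total = 9
  t=7: active resources = [6, 3], total = 9
  t=8: active resources = [6, 5], total = 11
  t=9: active resources = [6, 5], total = 11
  t=10: active resources = [6, 5], total = 11
  t=11: active resources = [5], total = 5
  t=12: active resources = [5], total = 5
  t=13: active resources = [5], total = 5
Peak resource demand = 11

11


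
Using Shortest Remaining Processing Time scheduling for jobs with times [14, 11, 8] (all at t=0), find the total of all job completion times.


Since all jobs arrive at t=0, SRPT equals SPT ordering.
SPT order: [8, 11, 14]
Completion times:
  Job 1: p=8, C=8
  Job 2: p=11, C=19
  Job 3: p=14, C=33
Total completion time = 8 + 19 + 33 = 60

60


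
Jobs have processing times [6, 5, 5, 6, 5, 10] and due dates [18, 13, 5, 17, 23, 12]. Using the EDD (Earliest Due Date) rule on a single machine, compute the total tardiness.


Sort by due date (EDD order): [(5, 5), (10, 12), (5, 13), (6, 17), (6, 18), (5, 23)]
Compute completion times and tardiness:
  Job 1: p=5, d=5, C=5, tardiness=max(0,5-5)=0
  Job 2: p=10, d=12, C=15, tardiness=max(0,15-12)=3
  Job 3: p=5, d=13, C=20, tardiness=max(0,20-13)=7
  Job 4: p=6, d=17, C=26, tardiness=max(0,26-17)=9
  Job 5: p=6, d=18, C=32, tardiness=max(0,32-18)=14
  Job 6: p=5, d=23, C=37, tardiness=max(0,37-23)=14
Total tardiness = 47

47


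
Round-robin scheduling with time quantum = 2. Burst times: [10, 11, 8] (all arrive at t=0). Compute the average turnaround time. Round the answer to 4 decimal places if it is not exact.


Time quantum = 2
Execution trace:
  J1 runs 2 units, time = 2
  J2 runs 2 units, time = 4
  J3 runs 2 units, time = 6
  J1 runs 2 units, time = 8
  J2 runs 2 units, time = 10
  J3 runs 2 units, time = 12
  J1 runs 2 units, time = 14
  J2 runs 2 units, time = 16
  J3 runs 2 units, time = 18
  J1 runs 2 units, time = 20
  J2 runs 2 units, time = 22
  J3 runs 2 units, time = 24
  J1 runs 2 units, time = 26
  J2 runs 2 units, time = 28
  J2 runs 1 units, time = 29
Finish times: [26, 29, 24]
Average turnaround = 79/3 = 26.3333

26.3333


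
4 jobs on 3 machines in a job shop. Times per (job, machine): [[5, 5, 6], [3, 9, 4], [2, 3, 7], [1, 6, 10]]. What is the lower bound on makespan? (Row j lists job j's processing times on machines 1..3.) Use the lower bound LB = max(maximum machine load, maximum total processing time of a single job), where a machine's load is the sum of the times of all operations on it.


Machine loads:
  Machine 1: 5 + 3 + 2 + 1 = 11
  Machine 2: 5 + 9 + 3 + 6 = 23
  Machine 3: 6 + 4 + 7 + 10 = 27
Max machine load = 27
Job totals:
  Job 1: 16
  Job 2: 16
  Job 3: 12
  Job 4: 17
Max job total = 17
Lower bound = max(27, 17) = 27

27


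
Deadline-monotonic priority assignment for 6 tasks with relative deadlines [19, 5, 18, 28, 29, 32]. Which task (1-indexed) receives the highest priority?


Sort tasks by relative deadline (ascending):
  Task 2: deadline = 5
  Task 3: deadline = 18
  Task 1: deadline = 19
  Task 4: deadline = 28
  Task 5: deadline = 29
  Task 6: deadline = 32
Priority order (highest first): [2, 3, 1, 4, 5, 6]
Highest priority task = 2

2


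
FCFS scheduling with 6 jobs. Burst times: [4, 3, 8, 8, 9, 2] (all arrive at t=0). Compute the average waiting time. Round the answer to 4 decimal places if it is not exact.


FCFS order (as given): [4, 3, 8, 8, 9, 2]
Waiting times:
  Job 1: wait = 0
  Job 2: wait = 4
  Job 3: wait = 7
  Job 4: wait = 15
  Job 5: wait = 23
  Job 6: wait = 32
Sum of waiting times = 81
Average waiting time = 81/6 = 13.5

13.5


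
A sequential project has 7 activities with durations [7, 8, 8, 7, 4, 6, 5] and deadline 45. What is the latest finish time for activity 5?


LF(activity 5) = deadline - sum of successor durations
Successors: activities 6 through 7 with durations [6, 5]
Sum of successor durations = 11
LF = 45 - 11 = 34

34


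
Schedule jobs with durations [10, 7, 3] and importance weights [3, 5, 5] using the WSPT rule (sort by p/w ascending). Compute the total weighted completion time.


Compute p/w ratios and sort ascending (WSPT): [(3, 5), (7, 5), (10, 3)]
Compute weighted completion times:
  Job (p=3,w=5): C=3, w*C=5*3=15
  Job (p=7,w=5): C=10, w*C=5*10=50
  Job (p=10,w=3): C=20, w*C=3*20=60
Total weighted completion time = 125

125


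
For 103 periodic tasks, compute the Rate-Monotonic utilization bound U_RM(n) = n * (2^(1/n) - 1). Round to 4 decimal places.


Compute 2^(1/103) = 1.0067522788
Subtract 1: 1.0067522788 - 1 = 0.0067522788
Multiply by n: 103 * 0.0067522788 = 0.6954847164
Round to 4 dp: 0.6955

0.6955


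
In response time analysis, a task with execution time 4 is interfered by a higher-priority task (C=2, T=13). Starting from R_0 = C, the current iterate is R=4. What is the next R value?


R_next = C + ceil(R_prev / T_hp) * C_hp
ceil(4 / 13) = ceil(0.3077) = 1
Interference = 1 * 2 = 2
R_next = 4 + 2 = 6

6


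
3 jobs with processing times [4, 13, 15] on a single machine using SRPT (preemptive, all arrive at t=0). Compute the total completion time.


Since all jobs arrive at t=0, SRPT equals SPT ordering.
SPT order: [4, 13, 15]
Completion times:
  Job 1: p=4, C=4
  Job 2: p=13, C=17
  Job 3: p=15, C=32
Total completion time = 4 + 17 + 32 = 53

53


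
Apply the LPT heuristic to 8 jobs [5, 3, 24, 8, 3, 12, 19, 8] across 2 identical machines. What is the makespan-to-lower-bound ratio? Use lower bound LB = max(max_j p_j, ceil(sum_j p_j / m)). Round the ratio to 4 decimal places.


LPT order: [24, 19, 12, 8, 8, 5, 3, 3]
Machine loads after assignment: [40, 42]
LPT makespan = 42
Lower bound = max(max_job, ceil(total/2)) = max(24, 41) = 41
Ratio = 42 / 41 = 1.0244

1.0244


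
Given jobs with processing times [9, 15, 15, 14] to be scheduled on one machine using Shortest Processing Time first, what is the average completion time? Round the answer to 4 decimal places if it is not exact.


Sort jobs by processing time (SPT order): [9, 14, 15, 15]
Compute completion times sequentially:
  Job 1: processing = 9, completes at 9
  Job 2: processing = 14, completes at 23
  Job 3: processing = 15, completes at 38
  Job 4: processing = 15, completes at 53
Sum of completion times = 123
Average completion time = 123/4 = 30.75

30.75


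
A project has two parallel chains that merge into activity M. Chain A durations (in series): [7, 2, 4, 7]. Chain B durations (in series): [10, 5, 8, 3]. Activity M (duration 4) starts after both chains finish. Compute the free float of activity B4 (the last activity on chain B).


ES(B4) = sum of predecessors on chain B = 23
EF(B4) = ES + duration = 23 + 3 = 26
Successor of B4 is M. ES(M) = max(sum(A), sum(B)) = max(20, 26) = 26
Free float = ES(successor) - EF(current) = 26 - 26 = 0

0


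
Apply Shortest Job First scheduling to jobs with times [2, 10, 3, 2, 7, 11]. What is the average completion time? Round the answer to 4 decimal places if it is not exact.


SJF order (ascending): [2, 2, 3, 7, 10, 11]
Completion times:
  Job 1: burst=2, C=2
  Job 2: burst=2, C=4
  Job 3: burst=3, C=7
  Job 4: burst=7, C=14
  Job 5: burst=10, C=24
  Job 6: burst=11, C=35
Average completion = 86/6 = 14.3333

14.3333


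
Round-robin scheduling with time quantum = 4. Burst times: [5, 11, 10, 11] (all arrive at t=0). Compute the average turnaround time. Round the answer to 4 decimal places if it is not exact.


Time quantum = 4
Execution trace:
  J1 runs 4 units, time = 4
  J2 runs 4 units, time = 8
  J3 runs 4 units, time = 12
  J4 runs 4 units, time = 16
  J1 runs 1 units, time = 17
  J2 runs 4 units, time = 21
  J3 runs 4 units, time = 25
  J4 runs 4 units, time = 29
  J2 runs 3 units, time = 32
  J3 runs 2 units, time = 34
  J4 runs 3 units, time = 37
Finish times: [17, 32, 34, 37]
Average turnaround = 120/4 = 30.0

30.0


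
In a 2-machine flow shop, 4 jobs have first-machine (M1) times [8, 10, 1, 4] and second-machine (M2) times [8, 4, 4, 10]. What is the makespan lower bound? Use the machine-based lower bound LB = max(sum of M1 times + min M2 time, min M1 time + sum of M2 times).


LB1 = sum(M1 times) + min(M2 times) = 23 + 4 = 27
LB2 = min(M1 times) + sum(M2 times) = 1 + 26 = 27
Lower bound = max(LB1, LB2) = max(27, 27) = 27

27


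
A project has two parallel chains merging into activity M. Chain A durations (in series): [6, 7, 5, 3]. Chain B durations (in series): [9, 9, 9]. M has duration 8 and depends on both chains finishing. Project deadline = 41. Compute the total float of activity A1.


Forward pass: ES(A1) = sum of predecessors on chain A = 0
EF = ES + duration = 0 + 6 = 6
Backward pass: LF(M) = deadline = 41; LS(M) = 41 - 8 = 33
LF(A1) = LS(M) - sum(successors on chain A) = 33 - 15 = 18
LS = LF - duration = 18 - 6 = 12
Total float = LS - ES = 12 - 0 = 12

12


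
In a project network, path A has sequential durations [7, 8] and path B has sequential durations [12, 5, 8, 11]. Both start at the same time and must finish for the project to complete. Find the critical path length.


Path A total = 7 + 8 = 15
Path B total = 12 + 5 + 8 + 11 = 36
Critical path = longest path = max(15, 36) = 36

36


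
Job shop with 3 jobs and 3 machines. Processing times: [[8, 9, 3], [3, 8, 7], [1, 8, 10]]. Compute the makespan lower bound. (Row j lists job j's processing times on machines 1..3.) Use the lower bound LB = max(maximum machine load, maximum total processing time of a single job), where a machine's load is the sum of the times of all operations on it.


Machine loads:
  Machine 1: 8 + 3 + 1 = 12
  Machine 2: 9 + 8 + 8 = 25
  Machine 3: 3 + 7 + 10 = 20
Max machine load = 25
Job totals:
  Job 1: 20
  Job 2: 18
  Job 3: 19
Max job total = 20
Lower bound = max(25, 20) = 25

25


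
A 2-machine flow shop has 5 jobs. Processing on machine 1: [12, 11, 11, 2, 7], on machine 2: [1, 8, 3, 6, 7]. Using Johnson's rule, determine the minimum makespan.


Apply Johnson's rule:
  Group 1 (a <= b): [(4, 2, 6), (5, 7, 7)]
  Group 2 (a > b): [(2, 11, 8), (3, 11, 3), (1, 12, 1)]
Optimal job order: [4, 5, 2, 3, 1]
Schedule:
  Job 4: M1 done at 2, M2 done at 8
  Job 5: M1 done at 9, M2 done at 16
  Job 2: M1 done at 20, M2 done at 28
  Job 3: M1 done at 31, M2 done at 34
  Job 1: M1 done at 43, M2 done at 44
Makespan = 44

44


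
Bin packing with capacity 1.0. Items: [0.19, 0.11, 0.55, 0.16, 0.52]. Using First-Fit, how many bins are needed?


Place items sequentially using First-Fit:
  Item 0.19 -> new Bin 1
  Item 0.11 -> Bin 1 (now 0.3)
  Item 0.55 -> Bin 1 (now 0.85)
  Item 0.16 -> new Bin 2
  Item 0.52 -> Bin 2 (now 0.68)
Total bins used = 2

2


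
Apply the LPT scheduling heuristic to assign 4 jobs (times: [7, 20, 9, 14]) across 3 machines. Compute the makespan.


Sort jobs in decreasing order (LPT): [20, 14, 9, 7]
Assign each job to the least loaded machine:
  Machine 1: jobs [20], load = 20
  Machine 2: jobs [14], load = 14
  Machine 3: jobs [9, 7], load = 16
Makespan = max load = 20

20


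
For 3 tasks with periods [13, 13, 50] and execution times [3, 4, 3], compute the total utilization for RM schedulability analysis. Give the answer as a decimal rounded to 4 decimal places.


Compute individual utilizations (exact fractions):
  Task 1: C/T = 3/13 (approx. 0.2308)
  Task 2: C/T = 4/13 (approx. 0.3077)
  Task 3: C/T = 3/50 (approx. 0.06)
Total utilization U = 3/13 + 4/13 + 3/50 = 389/650
Rounded to 4 decimal places: U = 0.5985
RM (Liu & Layland) bound for 3 tasks = 0.779763; compare with U = 389/650 (approx. 0.598462)
U <= bound, so schedulable by RM sufficient condition.

0.5985


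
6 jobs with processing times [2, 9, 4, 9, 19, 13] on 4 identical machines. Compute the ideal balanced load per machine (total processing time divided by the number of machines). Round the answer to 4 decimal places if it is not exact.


Total processing time = 2 + 9 + 4 + 9 + 19 + 13 = 56
Number of machines = 4
Ideal balanced load = 56 / 4 = 14.0

14.0


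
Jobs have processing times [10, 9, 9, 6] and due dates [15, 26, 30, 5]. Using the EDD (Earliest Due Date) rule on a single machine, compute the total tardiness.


Sort by due date (EDD order): [(6, 5), (10, 15), (9, 26), (9, 30)]
Compute completion times and tardiness:
  Job 1: p=6, d=5, C=6, tardiness=max(0,6-5)=1
  Job 2: p=10, d=15, C=16, tardiness=max(0,16-15)=1
  Job 3: p=9, d=26, C=25, tardiness=max(0,25-26)=0
  Job 4: p=9, d=30, C=34, tardiness=max(0,34-30)=4
Total tardiness = 6

6


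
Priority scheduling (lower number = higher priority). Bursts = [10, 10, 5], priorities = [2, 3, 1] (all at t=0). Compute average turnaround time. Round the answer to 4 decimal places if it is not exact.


Sort by priority (ascending = highest first):
Order: [(1, 5), (2, 10), (3, 10)]
Completion times:
  Priority 1, burst=5, C=5
  Priority 2, burst=10, C=15
  Priority 3, burst=10, C=25
Average turnaround = 45/3 = 15.0

15.0


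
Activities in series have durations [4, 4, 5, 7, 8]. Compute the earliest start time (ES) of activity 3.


Activity 3 starts after activities 1 through 2 complete.
Predecessor durations: [4, 4]
ES = 4 + 4 = 8

8


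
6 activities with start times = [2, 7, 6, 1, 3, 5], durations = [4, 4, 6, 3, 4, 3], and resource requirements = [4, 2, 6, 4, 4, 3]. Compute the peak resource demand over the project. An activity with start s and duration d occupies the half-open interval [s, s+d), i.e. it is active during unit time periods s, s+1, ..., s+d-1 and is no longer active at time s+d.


Each activity i is active on [start_i, start_i + duration_i).
Compute total resource usage per time slot:
  t=0: active resources = [], total = 0
  t=1: active resources = [4], total = 4
  t=2: active resources = [4, 4], total = 8
  t=3: active resources = [4, 4, 4], total = 12
  t=4: active resources = [4, 4], total = 8
  t=5: active resources = [4, 4, 3], total = 11
  t=6: active resources = [6, 4, 3], total = 13
  t=7: active resources = [2, 6, 3], total = 11
  t=8: active resources = [2, 6], total = 8
  t=9: active resources = [2, 6], total = 8
  t=10: active resources = [2, 6], total = 8
  t=11: active resources = [6], total = 6
Peak resource demand = 13

13


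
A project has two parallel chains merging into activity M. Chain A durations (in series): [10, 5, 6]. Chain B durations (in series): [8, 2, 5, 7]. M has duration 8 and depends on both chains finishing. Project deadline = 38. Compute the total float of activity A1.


Forward pass: ES(A1) = sum of predecessors on chain A = 0
EF = ES + duration = 0 + 10 = 10
Backward pass: LF(M) = deadline = 38; LS(M) = 38 - 8 = 30
LF(A1) = LS(M) - sum(successors on chain A) = 30 - 11 = 19
LS = LF - duration = 19 - 10 = 9
Total float = LS - ES = 9 - 0 = 9

9


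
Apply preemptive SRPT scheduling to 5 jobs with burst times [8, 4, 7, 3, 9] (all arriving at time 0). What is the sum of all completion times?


Since all jobs arrive at t=0, SRPT equals SPT ordering.
SPT order: [3, 4, 7, 8, 9]
Completion times:
  Job 1: p=3, C=3
  Job 2: p=4, C=7
  Job 3: p=7, C=14
  Job 4: p=8, C=22
  Job 5: p=9, C=31
Total completion time = 3 + 7 + 14 + 22 + 31 = 77

77


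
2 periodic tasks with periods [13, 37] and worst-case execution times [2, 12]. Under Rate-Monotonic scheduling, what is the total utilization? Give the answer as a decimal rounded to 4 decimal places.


Compute individual utilizations (exact fractions):
  Task 1: C/T = 2/13 (approx. 0.1538)
  Task 2: C/T = 12/37 (approx. 0.3243)
Total utilization U = 2/13 + 12/37 = 230/481
Rounded to 4 decimal places: U = 0.4782
RM (Liu & Layland) bound for 2 tasks = 0.828427; compare with U = 230/481 (approx. 0.478170)
U <= bound, so schedulable by RM sufficient condition.

0.4782


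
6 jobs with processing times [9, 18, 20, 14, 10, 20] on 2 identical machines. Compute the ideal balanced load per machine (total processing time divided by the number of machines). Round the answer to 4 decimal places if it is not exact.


Total processing time = 9 + 18 + 20 + 14 + 10 + 20 = 91
Number of machines = 2
Ideal balanced load = 91 / 2 = 45.5

45.5


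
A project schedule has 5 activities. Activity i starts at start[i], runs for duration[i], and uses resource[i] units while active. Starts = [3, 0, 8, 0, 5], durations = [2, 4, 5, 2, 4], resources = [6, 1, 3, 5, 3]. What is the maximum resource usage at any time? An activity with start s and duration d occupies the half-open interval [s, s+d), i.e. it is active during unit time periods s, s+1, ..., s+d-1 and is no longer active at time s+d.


Each activity i is active on [start_i, start_i + duration_i).
Compute total resource usage per time slot:
  t=0: active resources = [1, 5], total = 6
  t=1: active resources = [1, 5], total = 6
  t=2: active resources = [1], total = 1
  t=3: active resources = [6, 1], total = 7
  t=4: active resources = [6], total = 6
  t=5: active resources = [3], total = 3
  t=6: active resources = [3], total = 3
  t=7: active resources = [3], total = 3
  t=8: active resources = [3, 3], total = 6
  t=9: active resources = [3], total = 3
  t=10: active resources = [3], total = 3
  t=11: active resources = [3], total = 3
  t=12: active resources = [3], total = 3
Peak resource demand = 7

7


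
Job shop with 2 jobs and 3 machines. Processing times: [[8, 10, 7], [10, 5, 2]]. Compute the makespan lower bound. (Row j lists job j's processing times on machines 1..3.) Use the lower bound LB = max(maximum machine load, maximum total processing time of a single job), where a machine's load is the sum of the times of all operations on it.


Machine loads:
  Machine 1: 8 + 10 = 18
  Machine 2: 10 + 5 = 15
  Machine 3: 7 + 2 = 9
Max machine load = 18
Job totals:
  Job 1: 25
  Job 2: 17
Max job total = 25
Lower bound = max(18, 25) = 25

25


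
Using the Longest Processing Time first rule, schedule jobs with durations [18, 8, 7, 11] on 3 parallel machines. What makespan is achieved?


Sort jobs in decreasing order (LPT): [18, 11, 8, 7]
Assign each job to the least loaded machine:
  Machine 1: jobs [18], load = 18
  Machine 2: jobs [11], load = 11
  Machine 3: jobs [8, 7], load = 15
Makespan = max load = 18

18


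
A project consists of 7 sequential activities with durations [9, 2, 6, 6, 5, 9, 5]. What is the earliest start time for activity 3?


Activity 3 starts after activities 1 through 2 complete.
Predecessor durations: [9, 2]
ES = 9 + 2 = 11

11


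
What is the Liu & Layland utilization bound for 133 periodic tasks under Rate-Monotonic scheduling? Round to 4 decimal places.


Compute 2^(1/133) = 1.0052252371
Subtract 1: 1.0052252371 - 1 = 0.0052252371
Multiply by n: 133 * 0.0052252371 = 0.6949565343
Round to 4 dp: 0.6950

0.6950


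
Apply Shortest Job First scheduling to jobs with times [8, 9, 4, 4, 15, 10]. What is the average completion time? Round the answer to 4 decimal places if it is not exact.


SJF order (ascending): [4, 4, 8, 9, 10, 15]
Completion times:
  Job 1: burst=4, C=4
  Job 2: burst=4, C=8
  Job 3: burst=8, C=16
  Job 4: burst=9, C=25
  Job 5: burst=10, C=35
  Job 6: burst=15, C=50
Average completion = 138/6 = 23.0

23.0


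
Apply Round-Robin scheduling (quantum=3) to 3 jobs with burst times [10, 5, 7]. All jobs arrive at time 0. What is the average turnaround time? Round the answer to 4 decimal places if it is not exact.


Time quantum = 3
Execution trace:
  J1 runs 3 units, time = 3
  J2 runs 3 units, time = 6
  J3 runs 3 units, time = 9
  J1 runs 3 units, time = 12
  J2 runs 2 units, time = 14
  J3 runs 3 units, time = 17
  J1 runs 3 units, time = 20
  J3 runs 1 units, time = 21
  J1 runs 1 units, time = 22
Finish times: [22, 14, 21]
Average turnaround = 57/3 = 19.0

19.0


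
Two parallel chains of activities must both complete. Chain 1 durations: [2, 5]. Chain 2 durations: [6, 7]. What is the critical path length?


Path A total = 2 + 5 = 7
Path B total = 6 + 7 = 13
Critical path = longest path = max(7, 13) = 13

13


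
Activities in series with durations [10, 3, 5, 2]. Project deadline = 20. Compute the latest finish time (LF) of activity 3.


LF(activity 3) = deadline - sum of successor durations
Successors: activities 4 through 4 with durations [2]
Sum of successor durations = 2
LF = 20 - 2 = 18

18


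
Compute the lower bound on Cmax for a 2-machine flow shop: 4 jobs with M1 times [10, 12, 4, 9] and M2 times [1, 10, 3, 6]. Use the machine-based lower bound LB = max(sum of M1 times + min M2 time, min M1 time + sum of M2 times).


LB1 = sum(M1 times) + min(M2 times) = 35 + 1 = 36
LB2 = min(M1 times) + sum(M2 times) = 4 + 20 = 24
Lower bound = max(LB1, LB2) = max(36, 24) = 36

36


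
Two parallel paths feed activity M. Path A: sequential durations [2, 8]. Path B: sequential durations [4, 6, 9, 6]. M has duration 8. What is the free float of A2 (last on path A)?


ES(A2) = sum of predecessors on chain A = 2
EF(A2) = ES + duration = 2 + 8 = 10
Successor of A2 is M. ES(M) = max(sum(A), sum(B)) = max(10, 25) = 25
Free float = ES(successor) - EF(current) = 25 - 10 = 15

15


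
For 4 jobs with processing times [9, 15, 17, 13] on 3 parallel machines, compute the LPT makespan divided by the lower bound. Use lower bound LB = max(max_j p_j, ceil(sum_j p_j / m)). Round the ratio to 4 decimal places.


LPT order: [17, 15, 13, 9]
Machine loads after assignment: [17, 15, 22]
LPT makespan = 22
Lower bound = max(max_job, ceil(total/3)) = max(17, 18) = 18
Ratio = 22 / 18 = 1.2222

1.2222


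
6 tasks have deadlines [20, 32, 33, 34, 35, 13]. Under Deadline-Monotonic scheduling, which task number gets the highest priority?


Sort tasks by relative deadline (ascending):
  Task 6: deadline = 13
  Task 1: deadline = 20
  Task 2: deadline = 32
  Task 3: deadline = 33
  Task 4: deadline = 34
  Task 5: deadline = 35
Priority order (highest first): [6, 1, 2, 3, 4, 5]
Highest priority task = 6

6


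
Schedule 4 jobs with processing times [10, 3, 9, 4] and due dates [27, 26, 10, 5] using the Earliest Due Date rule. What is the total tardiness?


Sort by due date (EDD order): [(4, 5), (9, 10), (3, 26), (10, 27)]
Compute completion times and tardiness:
  Job 1: p=4, d=5, C=4, tardiness=max(0,4-5)=0
  Job 2: p=9, d=10, C=13, tardiness=max(0,13-10)=3
  Job 3: p=3, d=26, C=16, tardiness=max(0,16-26)=0
  Job 4: p=10, d=27, C=26, tardiness=max(0,26-27)=0
Total tardiness = 3

3


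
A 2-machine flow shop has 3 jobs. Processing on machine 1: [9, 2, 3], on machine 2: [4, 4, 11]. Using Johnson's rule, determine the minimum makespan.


Apply Johnson's rule:
  Group 1 (a <= b): [(2, 2, 4), (3, 3, 11)]
  Group 2 (a > b): [(1, 9, 4)]
Optimal job order: [2, 3, 1]
Schedule:
  Job 2: M1 done at 2, M2 done at 6
  Job 3: M1 done at 5, M2 done at 17
  Job 1: M1 done at 14, M2 done at 21
Makespan = 21

21


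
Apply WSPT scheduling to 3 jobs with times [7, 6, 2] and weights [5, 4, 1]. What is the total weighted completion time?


Compute p/w ratios and sort ascending (WSPT): [(7, 5), (6, 4), (2, 1)]
Compute weighted completion times:
  Job (p=7,w=5): C=7, w*C=5*7=35
  Job (p=6,w=4): C=13, w*C=4*13=52
  Job (p=2,w=1): C=15, w*C=1*15=15
Total weighted completion time = 102

102


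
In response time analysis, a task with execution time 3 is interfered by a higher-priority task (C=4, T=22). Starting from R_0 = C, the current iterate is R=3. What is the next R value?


R_next = C + ceil(R_prev / T_hp) * C_hp
ceil(3 / 22) = ceil(0.1364) = 1
Interference = 1 * 4 = 4
R_next = 3 + 4 = 7

7


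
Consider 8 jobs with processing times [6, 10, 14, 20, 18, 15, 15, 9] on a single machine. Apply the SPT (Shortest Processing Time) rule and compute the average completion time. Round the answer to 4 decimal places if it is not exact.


Sort jobs by processing time (SPT order): [6, 9, 10, 14, 15, 15, 18, 20]
Compute completion times sequentially:
  Job 1: processing = 6, completes at 6
  Job 2: processing = 9, completes at 15
  Job 3: processing = 10, completes at 25
  Job 4: processing = 14, completes at 39
  Job 5: processing = 15, completes at 54
  Job 6: processing = 15, completes at 69
  Job 7: processing = 18, completes at 87
  Job 8: processing = 20, completes at 107
Sum of completion times = 402
Average completion time = 402/8 = 50.25

50.25


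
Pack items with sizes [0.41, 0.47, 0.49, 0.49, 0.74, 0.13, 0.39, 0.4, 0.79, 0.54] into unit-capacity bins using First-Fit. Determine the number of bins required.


Place items sequentially using First-Fit:
  Item 0.41 -> new Bin 1
  Item 0.47 -> Bin 1 (now 0.88)
  Item 0.49 -> new Bin 2
  Item 0.49 -> Bin 2 (now 0.98)
  Item 0.74 -> new Bin 3
  Item 0.13 -> Bin 3 (now 0.87)
  Item 0.39 -> new Bin 4
  Item 0.4 -> Bin 4 (now 0.79)
  Item 0.79 -> new Bin 5
  Item 0.54 -> new Bin 6
Total bins used = 6

6


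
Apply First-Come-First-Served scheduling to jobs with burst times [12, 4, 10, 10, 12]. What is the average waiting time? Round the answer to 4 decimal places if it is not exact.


FCFS order (as given): [12, 4, 10, 10, 12]
Waiting times:
  Job 1: wait = 0
  Job 2: wait = 12
  Job 3: wait = 16
  Job 4: wait = 26
  Job 5: wait = 36
Sum of waiting times = 90
Average waiting time = 90/5 = 18.0

18.0


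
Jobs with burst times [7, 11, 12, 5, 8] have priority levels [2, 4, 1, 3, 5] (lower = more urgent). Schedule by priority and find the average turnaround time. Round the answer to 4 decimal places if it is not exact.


Sort by priority (ascending = highest first):
Order: [(1, 12), (2, 7), (3, 5), (4, 11), (5, 8)]
Completion times:
  Priority 1, burst=12, C=12
  Priority 2, burst=7, C=19
  Priority 3, burst=5, C=24
  Priority 4, burst=11, C=35
  Priority 5, burst=8, C=43
Average turnaround = 133/5 = 26.6

26.6


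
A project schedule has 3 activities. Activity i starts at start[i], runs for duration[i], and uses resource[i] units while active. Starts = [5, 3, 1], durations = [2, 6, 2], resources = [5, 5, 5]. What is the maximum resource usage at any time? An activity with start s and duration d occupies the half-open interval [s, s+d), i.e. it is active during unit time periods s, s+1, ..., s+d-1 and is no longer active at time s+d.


Each activity i is active on [start_i, start_i + duration_i).
Compute total resource usage per time slot:
  t=0: active resources = [], total = 0
  t=1: active resources = [5], total = 5
  t=2: active resources = [5], total = 5
  t=3: active resources = [5], total = 5
  t=4: active resources = [5], total = 5
  t=5: active resources = [5, 5], total = 10
  t=6: active resources = [5, 5], total = 10
  t=7: active resources = [5], total = 5
  t=8: active resources = [5], total = 5
Peak resource demand = 10

10
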